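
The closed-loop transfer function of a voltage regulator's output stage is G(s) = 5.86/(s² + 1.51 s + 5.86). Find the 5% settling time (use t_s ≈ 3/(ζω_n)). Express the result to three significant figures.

ω_n = √5.86 = 2.42 rad/s; ζ = 1.51/(2·2.42) = 0.312.
t_s ≈ 3/(ζω_n) = 3/(0.312·2.42) = 3.97 s.

t_s ≈ 3.97 s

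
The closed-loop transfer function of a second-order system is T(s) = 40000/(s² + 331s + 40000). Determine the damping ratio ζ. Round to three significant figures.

ω_n = √40000 = 200 rad/s; ζ = 331/(2·200) = 0.828.

ζ ≈ 0.828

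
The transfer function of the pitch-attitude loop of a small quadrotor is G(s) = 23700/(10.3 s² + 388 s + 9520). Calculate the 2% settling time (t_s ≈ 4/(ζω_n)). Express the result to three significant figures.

Dividing through by 10.3: denominator becomes s² + 37.67 s + 924.3.
So ω_n = √924.3 = 30.4 rad/s and ζ = 37.67/(2·30.4) = 0.620.
t_s ≈ 4/(ζω_n) = 0.212 s.

t_s ≈ 0.212 s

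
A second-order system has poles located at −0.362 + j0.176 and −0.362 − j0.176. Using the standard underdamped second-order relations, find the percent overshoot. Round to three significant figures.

%OS ≈ 0.156%

With σ = 0.362, ω_d = 0.176: ω_n = √(σ²+ω_d²) = 0.403 rad/s, ζ = σ/ω_n = 0.899.
Overshoot: exp(−π·0.899/√(1−0.899²)) = 0.00156, i.e. 0.156%.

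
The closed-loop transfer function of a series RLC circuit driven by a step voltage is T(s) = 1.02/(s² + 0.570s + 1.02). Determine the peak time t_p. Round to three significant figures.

Comparing the denominator to s² + 2ζω_n s + ω_n²: ω_n = √1.02 = 1.01 rad/s, and 2ζω_n = 0.570 so ζ = 0.570/(2·1.01) = 0.282.
The damped frequency ω_d = ω_n√(1−ζ²) = 0.969 rad/s. Then t_p = π/ω_d = 3.24 s.

t_p ≈ 3.24 s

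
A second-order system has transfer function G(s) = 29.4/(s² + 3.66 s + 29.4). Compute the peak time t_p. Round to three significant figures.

Matching coefficients with s² + 2ζω_n s + ω_n² gives ω_n² = 29.4 ⇒ ω_n = 5.42 rad/s, and ζ = 3.66/(2ω_n) = 0.338.
ω_d = ω_n√(1−ζ²) = 5.10 rad/s. Then t_p = π/ω_d = 0.616 s.

t_p ≈ 0.616 s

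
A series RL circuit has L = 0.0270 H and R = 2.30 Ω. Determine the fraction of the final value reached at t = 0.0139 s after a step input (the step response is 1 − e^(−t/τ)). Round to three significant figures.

y/y_∞ ≈ 0.694

τ = L/R = 0.0270/2.30 = 0.0117 s.
y(t)/y_∞ = 1 − e^(−t/τ) = 1 − e^(−0.0139/0.0117) = 1 − e^(−1.18) = 0.694.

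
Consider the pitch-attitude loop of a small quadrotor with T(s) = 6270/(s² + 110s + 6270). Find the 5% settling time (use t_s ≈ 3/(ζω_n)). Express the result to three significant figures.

t_s ≈ 0.0545 s

Matching coefficients with s² + 2ζω_n s + ω_n² gives ω_n² = 6270 ⇒ ω_n = 79.2 rad/s, and ζ = 110/(2ω_n) = 0.695.
t_s ≈ 3/(ζω_n) = 3/(0.695·79.2) = 0.0545 s.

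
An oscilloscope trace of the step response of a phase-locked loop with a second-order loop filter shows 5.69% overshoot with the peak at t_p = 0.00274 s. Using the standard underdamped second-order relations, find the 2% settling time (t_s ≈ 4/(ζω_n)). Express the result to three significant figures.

ζ from %OS: ζ = |ln 0.0569|/√(π²+ln²0.0569) = 0.674.
t_p = π/ω_d ⇒ ω_d = 1150 rad/s; then ω_n = ω_d/√(1−ζ²) = 1550 rad/s.
t_s ≈ 4/(ζω_n) = 4/(0.674·1550) = 0.00382 s.

t_s ≈ 0.00382 s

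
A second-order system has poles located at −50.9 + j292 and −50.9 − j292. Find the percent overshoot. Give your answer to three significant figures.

%OS ≈ 57.8%

The poles are at −σ ± jω_d with σ = 50.9 and ω_d = 292, so ω_n = √(σ²+ω_d²) = 296 rad/s and ζ = σ/ω_n = 0.172.
%OS = 100·exp(−πζ/√(1−ζ²)) = 57.8%.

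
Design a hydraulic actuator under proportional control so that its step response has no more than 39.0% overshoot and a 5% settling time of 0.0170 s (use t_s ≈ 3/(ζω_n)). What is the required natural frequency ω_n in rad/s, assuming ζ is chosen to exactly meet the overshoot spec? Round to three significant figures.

ω_n ≈ 615 rad/s

ζ = −ln(OS)/√(π² + (ln OS)²). With OS = 0.390, ln OS = −0.9416 and ζ = 0.9416/3.280 = 0.287.
Then ω_n = 3/(ζ t_s) = 3/(0.287 × 0.0170) = 615 rad/s.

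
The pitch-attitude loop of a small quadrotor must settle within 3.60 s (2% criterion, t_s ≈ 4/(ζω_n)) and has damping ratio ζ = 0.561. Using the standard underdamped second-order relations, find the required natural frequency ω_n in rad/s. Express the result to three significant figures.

ω_n ≈ 1.98 rad/s

Rearranging t_s ≈ 4/(ζω_n) gives ω_n = 4/(ζ·t_s) = 4/(0.561 × 3.60) = 1.98 rad/s.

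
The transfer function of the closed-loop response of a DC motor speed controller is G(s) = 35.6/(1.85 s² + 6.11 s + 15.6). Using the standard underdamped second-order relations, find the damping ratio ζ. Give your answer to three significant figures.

ζ ≈ 0.569

Dividing through by 1.85: denominator becomes s² + 3.303 s + 8.432.
So ω_n = √8.432 = 2.90 rad/s and ζ = 3.303/(2·2.90) = 0.569.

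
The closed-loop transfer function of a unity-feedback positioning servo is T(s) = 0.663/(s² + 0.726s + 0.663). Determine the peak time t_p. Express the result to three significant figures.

ω_n = √0.663 = 0.814 rad/s; ζ = 0.726/(2·0.814) = 0.446.
ω_d = 0.814·√(1 − 0.446²) = 0.729 rad/s. Then t_p = π/ω_d = 4.31 s.

t_p ≈ 4.31 s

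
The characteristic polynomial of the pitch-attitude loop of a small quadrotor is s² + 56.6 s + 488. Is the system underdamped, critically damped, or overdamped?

a² − 4b = 1300 > 0 (two distinct real roots); the system is overdamped.

overdamped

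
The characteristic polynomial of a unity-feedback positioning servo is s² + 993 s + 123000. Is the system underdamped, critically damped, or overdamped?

a² − 4b = 490000 > 0 (two distinct real roots); the system is overdamped.

overdamped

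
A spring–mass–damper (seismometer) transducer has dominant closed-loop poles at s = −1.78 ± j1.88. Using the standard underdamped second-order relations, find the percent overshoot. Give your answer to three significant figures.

%OS ≈ 5.11%

The poles are at −σ ± jω_d with σ = 1.78 and ω_d = 1.88, so ω_n = √(σ²+ω_d²) = 2.59 rad/s and ζ = σ/ω_n = 0.688.
%OS = 100 e^{−πζ/√(1−ζ²)} with ζ = 0.688 gives 5.11%.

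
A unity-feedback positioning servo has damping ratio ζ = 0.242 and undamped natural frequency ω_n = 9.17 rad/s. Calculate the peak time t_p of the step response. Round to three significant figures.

t_p ≈ 0.353 s

The damped frequency is ω_d = ω_n√(1−ζ²) = 9.17·√(1−0.0586) = 8.90 rad/s.
Peak time t_p = π/ω_d = π/8.90 = 0.353 s.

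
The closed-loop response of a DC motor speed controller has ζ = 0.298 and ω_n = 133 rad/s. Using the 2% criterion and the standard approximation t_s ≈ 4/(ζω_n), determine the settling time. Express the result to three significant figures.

t_s ≈ 4/(ζω_n) = 4/(0.298 × 133) = 0.101 s.

t_s ≈ 0.101 s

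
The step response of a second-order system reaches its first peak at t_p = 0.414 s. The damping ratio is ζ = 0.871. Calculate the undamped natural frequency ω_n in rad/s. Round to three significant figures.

ω_n ≈ 15.4 rad/s

Peak time t_p = π/ω_d, so ω_d = π/t_p = π/0.414 = 7.59 rad/s.
ω_n = ω_d/√(1−ζ²) = 7.59/√0.241 = 15.4 rad/s.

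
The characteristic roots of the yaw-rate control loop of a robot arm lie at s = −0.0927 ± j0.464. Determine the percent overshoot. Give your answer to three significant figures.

%OS ≈ 53.4%

With σ = 0.0927, ω_d = 0.464: ω_n = √(σ²+ω_d²) = 0.473 rad/s, ζ = σ/ω_n = 0.196.
%OS = 100·exp(−πζ/√(1−ζ²)) = 53.4%.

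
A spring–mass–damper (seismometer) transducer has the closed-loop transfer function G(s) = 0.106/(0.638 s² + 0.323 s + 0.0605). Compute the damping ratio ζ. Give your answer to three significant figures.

Dividing through by 0.638: denominator becomes s² + 0.5063 s + 0.09483.
So ω_n = √0.09483 = 0.308 rad/s and ζ = 0.5063/(2·0.308) = 0.822.

ζ ≈ 0.822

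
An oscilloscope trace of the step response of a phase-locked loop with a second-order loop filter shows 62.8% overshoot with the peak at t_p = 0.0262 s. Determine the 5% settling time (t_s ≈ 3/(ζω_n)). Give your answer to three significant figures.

From the overshoot, ζ = −ln(OS)/√(π²+ln²(OS)) = 0.146.
t_p = π/ω_d ⇒ ω_d = 120 rad/s; then ω_n = ω_d/√(1−ζ²) = 121 rad/s.
t_s ≈ 3/(ζω_n) = 3/(0.146·121) = 0.169 s.

t_s ≈ 0.169 s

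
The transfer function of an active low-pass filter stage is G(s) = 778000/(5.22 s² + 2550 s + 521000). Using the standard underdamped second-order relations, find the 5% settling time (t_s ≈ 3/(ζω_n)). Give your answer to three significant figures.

t_s ≈ 0.0123 s

Dividing through by 5.22: denominator becomes s² + 488.5 s + 99810.
So ω_n = √99810 = 316 rad/s and ζ = 488.5/(2·316) = 0.773.
t_s ≈ 3/(ζω_n) = 0.0123 s.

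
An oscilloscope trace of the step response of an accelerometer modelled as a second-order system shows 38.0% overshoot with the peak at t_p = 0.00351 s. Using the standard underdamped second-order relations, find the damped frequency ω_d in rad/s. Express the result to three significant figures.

t_p = π/ω_d, so ω_d = π/0.00351 = 895 rad/s.

ω_d ≈ 895 rad/s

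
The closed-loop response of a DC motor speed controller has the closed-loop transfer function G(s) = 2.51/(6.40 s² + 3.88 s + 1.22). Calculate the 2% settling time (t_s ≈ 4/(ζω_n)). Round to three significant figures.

Dividing through by 6.40: denominator becomes s² + 0.6062 s + 0.1906.
So ω_n = √0.1906 = 0.437 rad/s and ζ = 0.6062/(2·0.437) = 0.694.
t_s ≈ 4/(ζω_n) = 13.2 s.

t_s ≈ 13.2 s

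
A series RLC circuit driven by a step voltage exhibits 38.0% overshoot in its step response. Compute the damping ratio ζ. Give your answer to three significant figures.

ζ = −ln(OS)/√(π² + (ln OS)²). With OS = 0.380, ln OS = −0.9676 and ζ = 0.9676/3.287 = 0.294.

ζ ≈ 0.294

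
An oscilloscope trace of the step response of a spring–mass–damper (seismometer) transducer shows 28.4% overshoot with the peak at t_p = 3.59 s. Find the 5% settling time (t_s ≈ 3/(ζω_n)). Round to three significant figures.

From the overshoot, ζ = −ln(OS)/√(π²+ln²(OS)) = 0.372.
From t_p = π/ω_d, ω_d = π/3.59 = 0.875 rad/s, so ω_n = ω_d/√(1−ζ²) = 0.943 rad/s.
t_s ≈ 3/(ζω_n) = 3/(0.372·0.943) = 8.56 s.

t_s ≈ 8.56 s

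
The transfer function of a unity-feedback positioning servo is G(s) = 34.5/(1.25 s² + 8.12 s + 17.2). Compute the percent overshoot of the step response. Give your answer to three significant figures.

Dividing through by 1.25: denominator becomes s² + 6.496 s + 13.76.
So ω_n = √13.76 = 3.71 rad/s and ζ = 6.496/(2·3.71) = 0.876.
%OS = 100 e^{−πζ/√(1−ζ²)} with ζ = 0.876 gives 0.336%.

%OS ≈ 0.336%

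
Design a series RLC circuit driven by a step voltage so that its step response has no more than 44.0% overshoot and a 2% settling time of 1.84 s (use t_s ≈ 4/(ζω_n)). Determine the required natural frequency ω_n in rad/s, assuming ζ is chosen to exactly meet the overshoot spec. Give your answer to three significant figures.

ω_n ≈ 8.60 rad/s

From %OS = 100·exp(−πζ/√(1−ζ²)), invert to get ζ = −ln(OS)/√(π² + ln²(OS)) with OS = 0.440.
−ln 0.440 = 0.8210, so ζ = 0.8210/√(π² + 0.6740) = 0.253.
Then ω_n = 4/(ζ t_s) = 4/(0.253 × 1.84) = 8.60 rad/s.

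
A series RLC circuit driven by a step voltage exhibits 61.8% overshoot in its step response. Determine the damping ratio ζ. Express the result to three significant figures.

ζ ≈ 0.151

ζ = −ln(OS)/√(π² + (ln OS)²). With OS = 0.618, ln OS = −0.4813 and ζ = 0.4813/3.178 = 0.151.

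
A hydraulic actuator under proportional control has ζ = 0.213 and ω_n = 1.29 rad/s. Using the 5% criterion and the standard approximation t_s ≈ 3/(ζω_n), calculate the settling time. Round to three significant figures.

t_s ≈ 10.9 s

t_s ≈ 3/(ζω_n) = 3/(0.213 × 1.29) = 10.9 s.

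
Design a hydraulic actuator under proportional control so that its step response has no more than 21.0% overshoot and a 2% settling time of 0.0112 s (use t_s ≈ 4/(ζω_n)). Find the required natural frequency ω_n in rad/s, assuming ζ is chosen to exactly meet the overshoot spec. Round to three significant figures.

ω_n ≈ 803 rad/s

Inverting the overshoot relation: ζ = |ln 0.210|/√(π² + ln²0.210) = 0.445.
From t_s ≈ 4/(ζω_n): ω_n = 4/(ζ·t_s) = 4/(0.445·0.0112) = 803 rad/s.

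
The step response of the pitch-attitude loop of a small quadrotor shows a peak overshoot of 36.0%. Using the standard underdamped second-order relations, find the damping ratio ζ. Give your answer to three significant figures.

From %OS = 100·exp(−πζ/√(1−ζ²)), invert to get ζ = −ln(OS)/√(π² + ln²(OS)) with OS = 0.360.
−ln 0.360 = 1.022, so ζ = 1.022/√(π² + 1.044) = 0.309.

ζ ≈ 0.309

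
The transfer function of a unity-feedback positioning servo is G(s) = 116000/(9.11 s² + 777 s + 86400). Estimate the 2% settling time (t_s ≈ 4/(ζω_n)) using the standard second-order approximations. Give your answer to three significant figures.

Dividing through by 9.11: denominator becomes s² + 85.29 s + 9484.
So ω_n = √9484 = 97.4 rad/s and ζ = 85.29/(2·97.4) = 0.438.
t_s ≈ 4/(ζω_n) = 0.0938 s.

t_s ≈ 0.0938 s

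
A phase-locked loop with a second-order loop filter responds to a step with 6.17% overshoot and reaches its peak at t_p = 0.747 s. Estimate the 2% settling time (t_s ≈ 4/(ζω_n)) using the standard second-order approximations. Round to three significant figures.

The overshoot fixes ζ = −ln(OS)/√(π²+ln²(OS)) = 0.663.
t_p = π/ω_d ⇒ ω_d = 4.21 rad/s; then ω_n = ω_d/√(1−ζ²) = 5.62 rad/s.
t_s ≈ 4/(ζω_n) = 4/(0.663·5.62) = 1.07 s.

t_s ≈ 1.07 s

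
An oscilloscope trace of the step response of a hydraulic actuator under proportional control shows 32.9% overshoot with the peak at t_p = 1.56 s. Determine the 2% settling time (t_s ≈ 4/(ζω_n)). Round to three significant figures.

ζ from %OS: ζ = |ln 0.329|/√(π²+ln²0.329) = 0.334.
From t_p = π/ω_d, ω_d = π/1.56 = 2.01 rad/s, so ω_n = ω_d/√(1−ζ²) = 2.14 rad/s.
t_s ≈ 4/(ζω_n) = 4/(0.334·2.14) = 5.61 s.

t_s ≈ 5.61 s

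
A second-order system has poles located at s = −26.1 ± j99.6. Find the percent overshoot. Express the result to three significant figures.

The poles are at −σ ± jω_d with σ = 26.1 and ω_d = 99.6, so ω_n = √(σ²+ω_d²) = 103 rad/s and ζ = σ/ω_n = 0.253.
%OS = 100·exp(−πζ/√(1−ζ²)) = 43.9%.

%OS ≈ 43.9%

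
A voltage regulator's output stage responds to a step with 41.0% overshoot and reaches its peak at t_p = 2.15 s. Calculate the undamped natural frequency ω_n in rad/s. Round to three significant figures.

The overshoot fixes ζ = −ln(OS)/√(π²+ln²(OS)) = 0.273.
From t_p = π/ω_d, ω_d = π/2.15 = 1.46 rad/s, so ω_n = ω_d/√(1−ζ²) = 1.52 rad/s.

ω_n ≈ 1.52 rad/s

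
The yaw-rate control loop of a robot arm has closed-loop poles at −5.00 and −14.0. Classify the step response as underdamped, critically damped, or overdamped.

Since the poles are distinct, negative and real, the response is overdamped.

overdamped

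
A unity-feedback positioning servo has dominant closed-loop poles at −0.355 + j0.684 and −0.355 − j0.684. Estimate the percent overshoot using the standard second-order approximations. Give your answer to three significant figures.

With σ = 0.355, ω_d = 0.684: ω_n = √(σ²+ω_d²) = 0.771 rad/s, ζ = σ/ω_n = 0.461.
Overshoot: exp(−π·0.461/√(1−0.461²)) = 0.196, i.e. 19.6%.

%OS ≈ 19.6%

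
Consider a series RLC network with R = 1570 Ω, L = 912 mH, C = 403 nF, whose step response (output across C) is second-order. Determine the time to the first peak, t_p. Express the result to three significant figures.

t_p ≈ 0.00223 s

For a series RLC circuit (capacitor voltage as output), ω_n = 1/√(LC) = 1/√(912 mH · 403 nF) = 1650 rad/s.
ζ = (R/2)·√(C/L) = (1570/2)·√(403 nF/912 mH) = 0.522.
ω_d = ω_n√(1−ζ²) = 1410 rad/s. t_p = π/ω_d = 0.00223 s.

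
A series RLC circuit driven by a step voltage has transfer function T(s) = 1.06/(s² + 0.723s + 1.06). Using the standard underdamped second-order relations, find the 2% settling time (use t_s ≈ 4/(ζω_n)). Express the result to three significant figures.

t_s ≈ 11.1 s

Matching coefficients with s² + 2ζω_n s + ω_n² gives ω_n² = 1.06 ⇒ ω_n = 1.03 rad/s, and ζ = 0.723/(2ω_n) = 0.351.
t_s ≈ 4/(ζω_n) = 4/(0.351·1.03) = 11.1 s.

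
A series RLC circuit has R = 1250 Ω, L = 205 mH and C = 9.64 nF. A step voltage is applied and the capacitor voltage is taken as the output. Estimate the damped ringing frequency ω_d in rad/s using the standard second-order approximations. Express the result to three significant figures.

ω_d ≈ 22300 rad/s

For a series RLC circuit (capacitor voltage as output), ω_n = 1/√(LC) = 1/√(205 mH · 9.64 nF) = 22500 rad/s.
ζ = (R/2)·√(C/L) = (1250/2)·√(9.64 nF/205 mH) = 0.136.
The damped frequency ω_d = ω_n√(1−ζ²) = 22300 rad/s.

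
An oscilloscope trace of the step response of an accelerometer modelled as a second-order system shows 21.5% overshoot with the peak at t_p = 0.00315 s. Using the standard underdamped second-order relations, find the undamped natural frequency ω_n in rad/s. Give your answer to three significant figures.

ω_n ≈ 1110 rad/s

The overshoot fixes ζ = −ln(OS)/√(π²+ln²(OS)) = 0.439.
From t_p = π/ω_d, ω_d = π/0.00315 = 997 rad/s, so ω_n = ω_d/√(1−ζ²) = 1110 rad/s.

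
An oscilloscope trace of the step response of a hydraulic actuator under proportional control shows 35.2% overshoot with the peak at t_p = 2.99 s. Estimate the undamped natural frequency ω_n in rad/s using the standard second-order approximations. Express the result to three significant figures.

From the overshoot, ζ = −ln(OS)/√(π²+ln²(OS)) = 0.315.
t_p = π/ω_d ⇒ ω_d = 1.05 rad/s; then ω_n = ω_d/√(1−ζ²) = 1.11 rad/s.

ω_n ≈ 1.11 rad/s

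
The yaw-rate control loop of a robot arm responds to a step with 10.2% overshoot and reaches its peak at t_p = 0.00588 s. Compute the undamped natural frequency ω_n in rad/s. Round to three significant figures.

The overshoot fixes ζ = −ln(OS)/√(π²+ln²(OS)) = 0.588.
t_p = π/ω_d ⇒ ω_d = 534 rad/s; then ω_n = ω_d/√(1−ζ²) = 660 rad/s.

ω_n ≈ 660 rad/s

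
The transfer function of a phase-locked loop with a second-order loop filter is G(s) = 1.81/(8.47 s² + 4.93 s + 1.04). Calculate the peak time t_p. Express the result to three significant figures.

Dividing through by 8.47: denominator becomes s² + 0.5821 s + 0.1228.
So ω_n = √0.1228 = 0.350 rad/s and ζ = 0.5821/(2·0.350) = 0.831.
ω_d = ω_n√(1−ζ²) = 0.195 rad/s. t_p = π/ω_d = 16.1 s.

t_p ≈ 16.1 s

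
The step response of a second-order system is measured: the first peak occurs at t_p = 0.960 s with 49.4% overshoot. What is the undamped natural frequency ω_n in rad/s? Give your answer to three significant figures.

ω_n ≈ 3.35 rad/s

From the overshoot, ζ = −ln(OS)/√(π²+ln²(OS)) = 0.219.
From t_p = π/ω_d, ω_d = π/0.960 = 3.27 rad/s, so ω_n = ω_d/√(1−ζ²) = 3.35 rad/s.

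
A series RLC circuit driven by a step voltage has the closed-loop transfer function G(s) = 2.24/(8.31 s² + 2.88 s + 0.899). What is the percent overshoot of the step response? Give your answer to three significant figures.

%OS ≈ 14.3%

Dividing through by 8.31: denominator becomes s² + 0.3466 s + 0.1082.
So ω_n = √0.1082 = 0.329 rad/s and ζ = 0.3466/(2·0.329) = 0.527.
%OS = 100 e^{−πζ/√(1−ζ²)} with ζ = 0.527 gives 14.3%.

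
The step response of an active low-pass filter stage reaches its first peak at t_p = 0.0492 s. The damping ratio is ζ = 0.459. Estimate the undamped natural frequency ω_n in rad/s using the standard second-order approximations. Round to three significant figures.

ω_n ≈ 71.9 rad/s

Peak time t_p = π/ω_d, so ω_d = π/t_p = π/0.0492 = 63.9 rad/s.
ω_n = ω_d/√(1−ζ²) = 63.9/√0.789 = 71.9 rad/s.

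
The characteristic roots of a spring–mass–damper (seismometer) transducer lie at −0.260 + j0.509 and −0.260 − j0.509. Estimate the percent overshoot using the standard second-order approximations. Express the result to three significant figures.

%OS ≈ 20.1%

The poles are at −σ ± jω_d with σ = 0.260 and ω_d = 0.509, so ω_n = √(σ²+ω_d²) = 0.572 rad/s and ζ = σ/ω_n = 0.455.
%OS = 100 e^{−πζ/√(1−ζ²)} with ζ = 0.455 gives 20.1%.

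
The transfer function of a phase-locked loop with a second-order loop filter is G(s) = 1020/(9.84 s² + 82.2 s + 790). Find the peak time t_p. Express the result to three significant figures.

Dividing through by 9.84: denominator becomes s² + 8.354 s + 80.28.
So ω_n = √80.28 = 8.96 rad/s and ζ = 8.354/(2·8.96) = 0.466.
ω_d = 8.96·√(1 − 0.466²) = 7.93 rad/s. t_p = π/ω_d = 0.396 s.

t_p ≈ 0.396 s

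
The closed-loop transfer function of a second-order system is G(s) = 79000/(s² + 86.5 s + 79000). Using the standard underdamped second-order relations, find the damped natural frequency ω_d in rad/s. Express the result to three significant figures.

ω_d ≈ 278 rad/s

Comparing the denominator to s² + 2ζω_n s + ω_n²: ω_n = √79000 = 281 rad/s, and 2ζω_n = 86.5 so ζ = 86.5/(2·281) = 0.154.
ω_d = 281·√(1 − 0.154²) = 278 rad/s.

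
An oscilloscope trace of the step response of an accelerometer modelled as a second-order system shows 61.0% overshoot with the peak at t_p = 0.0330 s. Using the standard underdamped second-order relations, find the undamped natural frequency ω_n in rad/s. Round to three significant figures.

ω_n ≈ 96.4 rad/s

From the overshoot, ζ = −ln(OS)/√(π²+ln²(OS)) = 0.155.
From t_p = π/ω_d, ω_d = π/0.0330 = 95.2 rad/s, so ω_n = ω_d/√(1−ζ²) = 96.4 rad/s.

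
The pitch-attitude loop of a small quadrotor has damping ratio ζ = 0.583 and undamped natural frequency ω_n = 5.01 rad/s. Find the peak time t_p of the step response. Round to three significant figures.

The damped frequency is ω_d = ω_n√(1−ζ²) = 5.01·√(1−0.340) = 4.07 rad/s.
Peak time t_p = π/ω_d = π/4.07 = 0.772 s.

t_p ≈ 0.772 s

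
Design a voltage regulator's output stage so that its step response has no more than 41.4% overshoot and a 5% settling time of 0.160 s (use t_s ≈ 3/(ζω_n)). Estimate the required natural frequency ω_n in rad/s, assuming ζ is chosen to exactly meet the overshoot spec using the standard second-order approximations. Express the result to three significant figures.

ζ = −ln(OS)/√(π² + (ln OS)²). With OS = 0.414, ln OS = −0.8819 and ζ = 0.8819/3.263 = 0.270.
Then ω_n = 3/(ζ t_s) = 3/(0.270 × 0.160) = 69.4 rad/s.

ω_n ≈ 69.4 rad/s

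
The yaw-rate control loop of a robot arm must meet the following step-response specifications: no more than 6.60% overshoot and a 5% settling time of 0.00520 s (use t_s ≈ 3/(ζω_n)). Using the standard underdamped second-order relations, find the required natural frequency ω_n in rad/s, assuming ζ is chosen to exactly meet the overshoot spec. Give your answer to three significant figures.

From %OS = 100·exp(−πζ/√(1−ζ²)), invert to get ζ = −ln(OS)/√(π² + ln²(OS)) with OS = 0.0660.
−ln 0.0660 = 2.718, so ζ = 2.718/√(π² + 7.388) = 0.654.
Then ω_n = 3/(ζ t_s) = 3/(0.654 × 0.00520) = 882 rad/s.

ω_n ≈ 882 rad/s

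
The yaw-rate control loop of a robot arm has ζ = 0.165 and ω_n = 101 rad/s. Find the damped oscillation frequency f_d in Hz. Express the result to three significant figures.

f_d ≈ 15.9 Hz

ω_d = ω_n√(1−ζ²) = 101·√0.973 = 99.6 rad/s.
f_d = ω_d/(2π) = 15.9 Hz.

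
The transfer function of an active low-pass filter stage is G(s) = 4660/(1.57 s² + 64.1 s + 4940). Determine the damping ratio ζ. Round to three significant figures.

Dividing through by 1.57: denominator becomes s² + 40.83 s + 3146.
So ω_n = √3146 = 56.1 rad/s and ζ = 40.83/(2·56.1) = 0.364.

ζ ≈ 0.364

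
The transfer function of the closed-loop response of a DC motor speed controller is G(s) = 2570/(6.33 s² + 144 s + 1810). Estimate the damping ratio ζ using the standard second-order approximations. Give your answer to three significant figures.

Dividing through by 6.33: denominator becomes s² + 22.75 s + 285.9.
So ω_n = √285.9 = 16.9 rad/s and ζ = 22.75/(2·16.9) = 0.673.

ζ ≈ 0.673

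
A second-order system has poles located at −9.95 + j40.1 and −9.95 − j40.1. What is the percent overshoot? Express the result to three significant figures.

%OS ≈ 45.9%

The poles are at −σ ± jω_d with σ = 9.95 and ω_d = 40.1, so ω_n = √(σ²+ω_d²) = 41.3 rad/s and ζ = σ/ω_n = 0.241.
%OS = 100 e^{−πζ/√(1−ζ²)} with ζ = 0.241 gives 45.9%.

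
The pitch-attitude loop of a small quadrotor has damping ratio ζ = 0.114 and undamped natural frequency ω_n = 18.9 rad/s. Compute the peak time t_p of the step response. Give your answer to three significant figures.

t_p ≈ 0.167 s

The damped frequency is ω_d = ω_n√(1−ζ²) = 18.9·√(1−0.0130) = 18.8 rad/s.
Peak time t_p = π/ω_d = π/18.8 = 0.167 s.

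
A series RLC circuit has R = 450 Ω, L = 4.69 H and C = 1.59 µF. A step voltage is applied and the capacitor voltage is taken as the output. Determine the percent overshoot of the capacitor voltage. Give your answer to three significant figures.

%OS ≈ 66.0%

For a series RLC circuit (capacitor voltage as output), ω_n = 1/√(LC) = 1/√(4.69 H · 1.59 µF) = 366 rad/s.
ζ = (R/2)·√(C/L) = (450/2)·√(1.59 µF/4.69 H) = 0.131.
Overshoot: exp(−π·0.131/√(1−0.131²)) = 0.660, i.e. 66.0%.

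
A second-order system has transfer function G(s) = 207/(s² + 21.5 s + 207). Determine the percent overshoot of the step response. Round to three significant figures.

%OS ≈ 2.93%

ω_n = √207 = 14.4 rad/s; ζ = 21.5/(2·14.4) = 0.747.
Overshoot: exp(−π·0.747/√(1−0.747²)) = 0.0293, i.e. 2.93%.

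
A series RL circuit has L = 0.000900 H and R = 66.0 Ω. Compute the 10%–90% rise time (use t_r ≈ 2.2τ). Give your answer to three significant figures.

t_r ≈ 0.0000300 s

τ = L/R = 0.000900/66.0 = 0.0000136 s.
t_r ≈ 2.2τ = 0.0000300 s.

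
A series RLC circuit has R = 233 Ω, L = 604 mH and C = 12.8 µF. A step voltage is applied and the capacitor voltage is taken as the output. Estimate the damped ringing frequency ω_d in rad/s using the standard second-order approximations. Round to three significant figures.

ω_d ≈ 304 rad/s

For a series RLC circuit (capacitor voltage as output), ω_n = 1/√(LC) = 1/√(604 mH · 12.8 µF) = 360 rad/s.
ζ = (R/2)·√(C/L) = (233/2)·√(12.8 µF/604 mH) = 0.536.
ω_d = ω_n√(1−ζ²) = 304 rad/s.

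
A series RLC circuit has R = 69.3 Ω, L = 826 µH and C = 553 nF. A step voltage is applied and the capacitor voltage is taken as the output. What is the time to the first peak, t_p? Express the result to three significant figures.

t_p ≈ 0.000152 s

For a series RLC circuit (capacitor voltage as output), ω_n = 1/√(LC) = 1/√(826 µH · 553 nF) = 46800 rad/s.
ζ = (R/2)·√(C/L) = (69.3/2)·√(553 nF/826 µH) = 0.897.
The damped frequency ω_d = ω_n√(1−ζ²) = 20700 rad/s. t_p = π/ω_d = 0.000152 s.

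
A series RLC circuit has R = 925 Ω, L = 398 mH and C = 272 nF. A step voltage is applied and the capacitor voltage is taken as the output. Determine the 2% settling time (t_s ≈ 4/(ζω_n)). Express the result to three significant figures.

t_s ≈ 0.00344 s

For a series RLC circuit (capacitor voltage as output), ω_n = 1/√(LC) = 1/√(398 mH · 272 nF) = 3040 rad/s.
ζ = (R/2)·√(C/L) = (925/2)·√(272 nF/398 mH) = 0.382.
t_s ≈ 4/(ζω_n) = 0.00344 s.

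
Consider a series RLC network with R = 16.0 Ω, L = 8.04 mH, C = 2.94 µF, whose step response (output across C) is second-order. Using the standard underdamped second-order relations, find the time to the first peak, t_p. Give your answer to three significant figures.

t_p ≈ 0.000489 s

For a series RLC circuit (capacitor voltage as output), ω_n = 1/√(LC) = 1/√(8.04 mH · 2.94 µF) = 6500 rad/s.
ζ = (R/2)·√(C/L) = (16.0/2)·√(2.94 µF/8.04 mH) = 0.153.
The damped frequency ω_d = ω_n√(1−ζ²) = 6430 rad/s. t_p = π/ω_d = 0.000489 s.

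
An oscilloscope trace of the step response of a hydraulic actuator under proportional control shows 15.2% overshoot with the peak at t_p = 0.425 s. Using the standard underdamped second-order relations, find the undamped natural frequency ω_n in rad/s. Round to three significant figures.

ζ from %OS: ζ = |ln 0.152|/√(π²+ln²0.152) = 0.514.
t_p = π/ω_d ⇒ ω_d = 7.39 rad/s; then ω_n = ω_d/√(1−ζ²) = 8.62 rad/s.

ω_n ≈ 8.62 rad/s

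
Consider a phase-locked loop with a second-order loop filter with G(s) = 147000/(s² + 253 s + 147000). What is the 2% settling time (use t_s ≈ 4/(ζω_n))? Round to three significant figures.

t_s ≈ 0.0316 s

ω_n = √147000 = 383 rad/s; ζ = 253/(2·383) = 0.330.
t_s ≈ 4/(ζω_n) = 4/(0.330·383) = 0.0316 s.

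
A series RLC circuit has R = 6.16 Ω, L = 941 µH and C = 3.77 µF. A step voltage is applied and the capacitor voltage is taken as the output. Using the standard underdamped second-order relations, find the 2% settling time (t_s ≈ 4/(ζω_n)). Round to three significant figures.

t_s ≈ 0.00122 s

For a series RLC circuit (capacitor voltage as output), ω_n = 1/√(LC) = 1/√(941 µH · 3.77 µF) = 16800 rad/s.
ζ = (R/2)·√(C/L) = (6.16/2)·√(3.77 µF/941 µH) = 0.195.
t_s ≈ 4/(ζω_n) = 0.00122 s.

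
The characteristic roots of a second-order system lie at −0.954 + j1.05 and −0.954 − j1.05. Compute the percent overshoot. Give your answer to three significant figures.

The poles are at −σ ± jω_d with σ = 0.954 and ω_d = 1.05, so ω_n = √(σ²+ω_d²) = 1.42 rad/s and ζ = σ/ω_n = 0.672.
Overshoot: exp(−π·0.672/√(1−0.672²)) = 0.0576, i.e. 5.76%.

%OS ≈ 5.76%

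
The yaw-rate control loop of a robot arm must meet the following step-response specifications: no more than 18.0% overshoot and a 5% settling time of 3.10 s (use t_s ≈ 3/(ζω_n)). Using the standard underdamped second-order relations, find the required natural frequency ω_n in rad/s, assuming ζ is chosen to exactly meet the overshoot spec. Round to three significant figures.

Inverting the overshoot relation: ζ = |ln 0.180|/√(π² + ln²0.180) = 0.479.
From t_s ≈ 3/(ζω_n): ω_n = 3/(ζ·t_s) = 3/(0.479·3.10) = 2.02 rad/s.

ω_n ≈ 2.02 rad/s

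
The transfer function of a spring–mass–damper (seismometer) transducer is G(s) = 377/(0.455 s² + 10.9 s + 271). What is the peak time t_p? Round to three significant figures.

Dividing through by 0.455: denominator becomes s² + 23.96 s + 595.6.
So ω_n = √595.6 = 24.4 rad/s and ζ = 23.96/(2·24.4) = 0.491.
ω_d = ω_n√(1−ζ²) = 21.3 rad/s. t_p = π/ω_d = 0.148 s.

t_p ≈ 0.148 s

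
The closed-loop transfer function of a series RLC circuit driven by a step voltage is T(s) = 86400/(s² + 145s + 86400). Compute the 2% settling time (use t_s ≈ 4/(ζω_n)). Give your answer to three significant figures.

t_s ≈ 0.0552 s

Matching coefficients with s² + 2ζω_n s + ω_n² gives ω_n² = 86400 ⇒ ω_n = 294 rad/s, and ζ = 145/(2ω_n) = 0.247.
t_s ≈ 4/(ζω_n) = 4/(0.247·294) = 0.0552 s.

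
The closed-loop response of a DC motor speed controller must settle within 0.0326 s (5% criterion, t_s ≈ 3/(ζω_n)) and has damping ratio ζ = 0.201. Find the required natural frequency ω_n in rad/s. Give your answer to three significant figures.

ω_n ≈ 458 rad/s

Rearranging t_s ≈ 3/(ζω_n) gives ω_n = 3/(ζ·t_s) = 3/(0.201 × 0.0326) = 458 rad/s.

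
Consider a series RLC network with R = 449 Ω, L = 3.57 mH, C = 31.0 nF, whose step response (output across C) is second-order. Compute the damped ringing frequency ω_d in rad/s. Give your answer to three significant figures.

For a series RLC circuit (capacitor voltage as output), ω_n = 1/√(LC) = 1/√(3.57 mH · 31.0 nF) = 95100 rad/s.
ζ = (R/2)·√(C/L) = (449/2)·√(31.0 nF/3.57 mH) = 0.662.
ω_d = ω_n√(1−ζ²) = 71300 rad/s.

ω_d ≈ 71300 rad/s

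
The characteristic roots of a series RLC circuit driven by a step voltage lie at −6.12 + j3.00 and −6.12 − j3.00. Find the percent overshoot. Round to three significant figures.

%OS ≈ 0.165%

|pole| = ω_n = √(6.12² + 3.00²) = 6.82 rad/s; ζ = cos θ = σ/ω_n = 0.898.
%OS = 100 e^{−πζ/√(1−ζ²)} with ζ = 0.898 gives 0.165%.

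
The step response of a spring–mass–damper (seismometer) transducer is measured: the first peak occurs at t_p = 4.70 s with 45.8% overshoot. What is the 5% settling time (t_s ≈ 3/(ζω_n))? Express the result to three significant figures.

From the overshoot, ζ = −ln(OS)/√(π²+ln²(OS)) = 0.241.
t_p = π/ω_d ⇒ ω_d = 0.668 rad/s; then ω_n = ω_d/√(1−ζ²) = 0.689 rad/s.
t_s ≈ 3/(ζω_n) = 3/(0.241·0.689) = 18.1 s.

t_s ≈ 18.1 s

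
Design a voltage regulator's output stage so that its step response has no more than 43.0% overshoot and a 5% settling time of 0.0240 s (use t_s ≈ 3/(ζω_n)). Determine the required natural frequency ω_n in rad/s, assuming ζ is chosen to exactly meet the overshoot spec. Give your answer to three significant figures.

ζ = −ln(OS)/√(π² + (ln OS)²). With OS = 0.430, ln OS = −0.8440 and ζ = 0.8440/3.253 = 0.259.
From t_s ≈ 3/(ζω_n): ω_n = 3/(ζ·t_s) = 3/(0.259·0.0240) = 482 rad/s.

ω_n ≈ 482 rad/s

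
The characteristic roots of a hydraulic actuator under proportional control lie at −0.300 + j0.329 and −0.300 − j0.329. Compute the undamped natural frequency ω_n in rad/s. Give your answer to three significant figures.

|pole| = ω_n = √(0.300² + 0.329²) = 0.445 rad/s; ζ = cos θ = σ/ω_n = 0.674.

ω_n ≈ 0.445 rad/s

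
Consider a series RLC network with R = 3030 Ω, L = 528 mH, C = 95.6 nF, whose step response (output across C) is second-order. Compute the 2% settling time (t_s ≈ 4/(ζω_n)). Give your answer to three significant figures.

t_s ≈ 0.00139 s

For a series RLC circuit (capacitor voltage as output), ω_n = 1/√(LC) = 1/√(528 mH · 95.6 nF) = 4450 rad/s.
ζ = (R/2)·√(C/L) = (3030/2)·√(95.6 nF/528 mH) = 0.645.
t_s ≈ 4/(ζω_n) = 0.00139 s.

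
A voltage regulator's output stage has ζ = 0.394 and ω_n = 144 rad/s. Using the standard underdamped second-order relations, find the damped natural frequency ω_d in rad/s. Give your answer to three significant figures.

ω_d ≈ 132 rad/s

ω_d = ω_n√(1−ζ²) = 144·√0.845 = 132 rad/s.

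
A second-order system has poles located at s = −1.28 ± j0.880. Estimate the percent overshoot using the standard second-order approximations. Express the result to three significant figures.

|pole| = ω_n = √(1.28² + 0.880²) = 1.55 rad/s; ζ = cos θ = σ/ω_n = 0.824.
%OS = 100·exp(−πζ/√(1−ζ²)) = 1.04%.

%OS ≈ 1.04%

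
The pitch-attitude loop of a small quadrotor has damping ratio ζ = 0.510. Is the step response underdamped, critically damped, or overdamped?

Since ζ = 0.510 < 1, the system is underdamped.

underdamped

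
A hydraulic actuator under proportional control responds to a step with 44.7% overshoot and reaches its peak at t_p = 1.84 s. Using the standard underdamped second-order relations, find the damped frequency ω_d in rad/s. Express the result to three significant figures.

t_p = π/ω_d, so ω_d = π/1.84 = 1.71 rad/s.

ω_d ≈ 1.71 rad/s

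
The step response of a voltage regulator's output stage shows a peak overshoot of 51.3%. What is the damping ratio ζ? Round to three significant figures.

ζ ≈ 0.208

From %OS = 100·exp(−πζ/√(1−ζ²)), invert to get ζ = −ln(OS)/√(π² + ln²(OS)) with OS = 0.513.
−ln 0.513 = 0.6675, so ζ = 0.6675/√(π² + 0.4455) = 0.208.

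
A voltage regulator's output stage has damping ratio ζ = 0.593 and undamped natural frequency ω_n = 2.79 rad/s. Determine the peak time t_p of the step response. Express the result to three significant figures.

t_p ≈ 1.40 s

The damped frequency is ω_d = ω_n√(1−ζ²) = 2.79·√(1−0.352) = 2.25 rad/s.
Peak time t_p = π/ω_d = π/2.25 = 1.40 s.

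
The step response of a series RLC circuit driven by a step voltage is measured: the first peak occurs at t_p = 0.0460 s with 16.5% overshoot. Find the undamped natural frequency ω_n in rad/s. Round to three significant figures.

ω_n ≈ 78.7 rad/s

The overshoot fixes ζ = −ln(OS)/√(π²+ln²(OS)) = 0.498.
t_p = π/ω_d ⇒ ω_d = 68.3 rad/s; then ω_n = ω_d/√(1−ζ²) = 78.7 rad/s.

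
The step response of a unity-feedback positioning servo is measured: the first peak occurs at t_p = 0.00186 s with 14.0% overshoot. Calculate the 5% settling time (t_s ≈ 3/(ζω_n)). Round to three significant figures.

t_s ≈ 0.00284 s

From the overshoot, ζ = −ln(OS)/√(π²+ln²(OS)) = 0.531.
t_p = π/ω_d ⇒ ω_d = 1690 rad/s; then ω_n = ω_d/√(1−ζ²) = 1990 rad/s.
t_s ≈ 3/(ζω_n) = 3/(0.531·1990) = 0.00284 s.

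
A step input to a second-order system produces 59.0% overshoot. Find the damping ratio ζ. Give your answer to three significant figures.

ζ ≈ 0.166

ζ = −ln(OS)/√(π² + (ln OS)²). With OS = 0.590, ln OS = −0.5276 and ζ = 0.5276/3.186 = 0.166.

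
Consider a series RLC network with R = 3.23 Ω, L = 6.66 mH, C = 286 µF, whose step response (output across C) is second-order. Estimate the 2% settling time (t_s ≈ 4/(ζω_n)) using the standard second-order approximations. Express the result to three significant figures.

For a series RLC circuit (capacitor voltage as output), ω_n = 1/√(LC) = 1/√(6.66 mH · 286 µF) = 725 rad/s.
ζ = (R/2)·√(C/L) = (3.23/2)·√(286 µF/6.66 mH) = 0.335.
t_s ≈ 4/(ζω_n) = 0.0165 s.

t_s ≈ 0.0165 s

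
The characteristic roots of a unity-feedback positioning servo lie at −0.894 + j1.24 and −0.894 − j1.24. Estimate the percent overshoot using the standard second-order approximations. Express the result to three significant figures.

The poles are at −σ ± jω_d with σ = 0.894 and ω_d = 1.24, so ω_n = √(σ²+ω_d²) = 1.53 rad/s and ζ = σ/ω_n = 0.585.
%OS = 100·exp(−πζ/√(1−ζ²)) = 10.4%.

%OS ≈ 10.4%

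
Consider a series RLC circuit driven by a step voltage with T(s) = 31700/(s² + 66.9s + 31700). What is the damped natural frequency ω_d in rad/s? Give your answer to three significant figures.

ω_d ≈ 175 rad/s

Comparing the denominator to s² + 2ζω_n s + ω_n²: ω_n = √31700 = 178 rad/s, and 2ζω_n = 66.9 so ζ = 66.9/(2·178) = 0.188.
The damped frequency ω_d = ω_n√(1−ζ²) = 175 rad/s.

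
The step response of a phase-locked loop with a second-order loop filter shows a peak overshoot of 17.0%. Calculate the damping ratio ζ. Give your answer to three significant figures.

ζ ≈ 0.491

ζ = −ln(OS)/√(π² + (ln OS)²). With OS = 0.170, ln OS = −1.772 and ζ = 1.772/3.607 = 0.491.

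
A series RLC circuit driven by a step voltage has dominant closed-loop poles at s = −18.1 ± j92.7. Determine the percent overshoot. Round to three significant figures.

|pole| = ω_n = √(18.1² + 92.7²) = 94.5 rad/s; ζ = cos θ = σ/ω_n = 0.192.
Overshoot: exp(−π·0.192/√(1−0.192²)) = 0.542, i.e. 54.2%.

%OS ≈ 54.2%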